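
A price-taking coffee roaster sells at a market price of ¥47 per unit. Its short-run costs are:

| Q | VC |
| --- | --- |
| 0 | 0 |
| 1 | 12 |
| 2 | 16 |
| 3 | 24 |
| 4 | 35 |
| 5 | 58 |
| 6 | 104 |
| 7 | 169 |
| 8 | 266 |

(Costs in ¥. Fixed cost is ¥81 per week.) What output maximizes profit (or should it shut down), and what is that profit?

Q = 6; profit = ¥97

Compute π = P·Q − TC at each output: Q=0: -81; Q=1: -46; Q=2: -3; Q=3: 36; Q=4: 72; Q=5: 96; Q=6: 97; Q=7: 79; Q=8: 29.
Profit is maximized at Q = 6. AVC there is 104/6 = ¥17.33 ≤ P, so producing beats shutting down (which would give -¥81).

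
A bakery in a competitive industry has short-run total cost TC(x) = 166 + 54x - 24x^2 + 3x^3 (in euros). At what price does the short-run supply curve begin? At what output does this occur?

€6 per unit, at x = 4

The shutdown price is the minimum of AVC. VC = 54x - 24x^2 + 3x^3, so AVC = 54 - 24x + 3x^2.
At the minimum of AVC, MC = AVC. MC = 54 - 48x + 9x^2; setting MC = AVC gives 6x^2 - 24x = 0, so x = 4. min AVC = 6.
For P < €6 the firm produces nothing.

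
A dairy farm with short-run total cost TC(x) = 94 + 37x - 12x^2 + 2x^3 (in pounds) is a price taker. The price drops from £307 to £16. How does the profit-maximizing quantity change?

MC = 37 - 24x + 6x^2; the shutdown threshold is min AVC = £19 (at x = 3).
With P = £307 above the shutdown price, P = MC gives x = 9.
At P = £16 < min AVC = £19, price no longer covers variable cost at any output, so the firm shuts down: x = 0.

Output falls from 9 to 0 (the firm shuts down)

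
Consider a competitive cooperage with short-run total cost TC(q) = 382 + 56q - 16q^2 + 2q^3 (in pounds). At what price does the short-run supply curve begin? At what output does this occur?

The shutdown price is the minimum of AVC. VC = 56q - 16q^2 + 2q^3, so AVC = 56 - 16q + 2q^2.
dAVC/dq = -16 + 4q = 0 gives q = 4. min AVC = 56 - 16·4 + 2·4^2 = 24.
The firm shuts down for any P below £24.

£24 per unit, at q = 4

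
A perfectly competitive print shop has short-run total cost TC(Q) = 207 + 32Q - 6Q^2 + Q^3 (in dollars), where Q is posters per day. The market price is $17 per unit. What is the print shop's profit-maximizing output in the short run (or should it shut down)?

Shut down

From TC, MC = TC'(Q) = 32 - 12Q + 3Q^2 and AVC = VC/Q = 32 - 6Q + Q^2.
AVC hits its minimum where MC = AVC, at Q = 3, giving min AVC = 32 - 6·3 + 3^2 = $23.
Since P = $17 < min AVC = $23, price fails to cover variable cost at any output.
The firm minimizes its loss by shutting down and losing only its fixed cost of $207.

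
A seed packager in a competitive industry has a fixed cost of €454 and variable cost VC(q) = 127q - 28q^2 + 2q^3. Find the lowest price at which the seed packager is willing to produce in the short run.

Short-run supply begins at min AVC. From VC = 127q - 28q^2 + 2q^3, AVC = 127 - 28q + 2q^2.
dAVC/dq = -28 + 4q = 0 gives q = 7. min AVC = 127 - 28·7 + 2·7^2 = 29.
So the shutdown price is €29.

€29 per unit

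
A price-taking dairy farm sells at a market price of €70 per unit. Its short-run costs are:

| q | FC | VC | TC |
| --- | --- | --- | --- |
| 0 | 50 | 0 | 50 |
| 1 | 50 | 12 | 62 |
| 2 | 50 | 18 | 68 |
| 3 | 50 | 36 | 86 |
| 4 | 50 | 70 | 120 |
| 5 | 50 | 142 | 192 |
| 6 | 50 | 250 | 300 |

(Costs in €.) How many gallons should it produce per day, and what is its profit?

q = 4; profit = €160

Tabulate TR − TC: q=0: -50; q=1: 8; q=2: 72; q=3: 124; q=4: 160; q=5: 158; q=6: 120.
Profit is maximized at q = 4. AVC there is 70/4 = €17.50 ≤ P, so producing beats shutting down (which would give -€50).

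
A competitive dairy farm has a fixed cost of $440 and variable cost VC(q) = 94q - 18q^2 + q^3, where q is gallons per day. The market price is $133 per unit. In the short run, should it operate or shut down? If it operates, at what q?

Strip out fixed cost: VC = 94q - 18q^2 + q^3. Then AVC = 94 - 18q + q^2 and MC = 94 - 36q + 3q^2.
AVC hits its minimum where MC = AVC, at q = 9, giving min AVC = 94 - 18·9 + 9^2 = $13.
P = $133 exceeds min AVC = $13, so the firm stays open.
Set P = MC: 133 = 94 - 36q + 3q^2 → -39 - 36q + 3q^2 = 0. The roots are q = -1 and q = 13; the profit-maximizing output is on the rising part of MC, so q* = 13.
Check: AVC at q = 13 is $29 ≤ P, so revenue covers variable cost.
Profit = P·q − TC = 133·13 − 817 = $912.

Produce at q = 13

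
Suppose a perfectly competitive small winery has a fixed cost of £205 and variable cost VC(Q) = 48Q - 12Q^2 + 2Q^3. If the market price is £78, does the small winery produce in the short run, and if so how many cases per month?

From TC, MC = TC'(Q) = 48 - 24Q + 6Q^2 and AVC = VC/Q = 48 - 12Q + 2Q^2.
AVC is minimized where dAVC/dQ = -12 + 4Q = 0, at Q = 3; min AVC = 48 - 12·3 + 2·3^2 = £30.
Since P = £78 ≥ min AVC = £30, price covers variable cost and the firm should produce.
Set P = MC: 78 = 48 - 24Q + 6Q^2 → -30 - 24Q + 6Q^2 = 0. The roots are Q = -1 and Q = 5; the profit-maximizing output is on the rising part of MC, so Q* = 5.
Check: AVC at Q = 5 is £38 ≤ P, so revenue covers variable cost.
Profit = P·Q − TC = 78·5 − 395 = -£5, a loss, but smaller than the £205 fixed cost the firm would lose by shutting down.

Produce at Q = 5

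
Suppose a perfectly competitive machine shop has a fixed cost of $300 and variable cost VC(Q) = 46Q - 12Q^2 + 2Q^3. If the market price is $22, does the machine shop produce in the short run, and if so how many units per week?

Shut down

From TC, MC = TC'(Q) = 46 - 24Q + 6Q^2 and AVC = VC/Q = 46 - 12Q + 2Q^2.
The AVC parabola has its vertex at Q = 12/4 = 3, where AVC = 46 - 12·3 + 2·3^2 = $28.
With P < min AVC ($22 < $28), every unit sold adds to the loss.
Shutting down limits the loss to fixed cost, $300.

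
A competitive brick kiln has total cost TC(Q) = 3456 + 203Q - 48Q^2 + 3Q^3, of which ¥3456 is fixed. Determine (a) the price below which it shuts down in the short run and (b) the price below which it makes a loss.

AVC = 203 - 48Q + 3Q^2; minimized at Q = 8, giving min AVC = ¥11. That is the shutdown price.
ATC = 3456/Q + 203 - 48Q + 3Q^2. Setting dATC/dQ = −3456/Q^2 − 48 + 6Q = 0 gives Q = 12 (since 6·12^3 − 48·12^2 = 3456).
min ATC = 3456/12 + 203 − 48·12 + 3·12^2 = ¥347. That is the break-even price.
Between these two prices the firm operates at a loss; above ¥347 it earns a profit.

Shutdown price = ¥11; break-even price = ¥347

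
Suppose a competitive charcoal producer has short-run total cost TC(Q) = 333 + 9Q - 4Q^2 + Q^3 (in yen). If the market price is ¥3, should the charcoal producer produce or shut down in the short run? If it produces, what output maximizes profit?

Shut down

Variable cost is VC = 9Q - 4Q^2 + Q^3, so AVC = VC/Q = 9 - 4Q + Q^2 and MC = dTC/dQ = 9 - 8Q + 3Q^2.
AVC hits its minimum where MC = AVC, at Q = 2, giving min AVC = 9 - 4·2 + 2^2 = ¥5.
Since P = ¥3 < min AVC = ¥5, price fails to cover variable cost at any output.
Shutting down limits the loss to fixed cost, ¥333.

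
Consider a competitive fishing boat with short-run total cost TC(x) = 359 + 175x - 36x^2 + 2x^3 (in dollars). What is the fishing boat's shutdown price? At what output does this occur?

The shutdown price is the minimum of AVC. VC = 175x - 36x^2 + 2x^3, so AVC = 175 - 36x + 2x^2.
At the minimum of AVC, MC = AVC. MC = 175 - 72x + 6x^2; setting MC = AVC gives 4x^2 - 36x = 0, so x = 9. min AVC = 13.
The firm shuts down for any P below $13.

$13 per unit, at x = 9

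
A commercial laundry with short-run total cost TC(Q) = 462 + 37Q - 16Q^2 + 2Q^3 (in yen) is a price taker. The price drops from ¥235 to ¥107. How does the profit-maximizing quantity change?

Output falls from 9 to 7

MC = 37 - 32Q + 6Q^2; the shutdown threshold is min AVC = ¥5 (at Q = 4).
At P = ¥235 ≥ min AVC, set P = MC on the rising branch: Q = 9.
At P = ¥107 ≥ min AVC, set P = MC: Q = 7. The firm stays open but cuts output.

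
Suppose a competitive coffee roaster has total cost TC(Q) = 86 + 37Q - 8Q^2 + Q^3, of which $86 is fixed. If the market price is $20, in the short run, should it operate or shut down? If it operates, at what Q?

Shut down

From TC, MC = TC'(Q) = 37 - 16Q + 3Q^2 and AVC = VC/Q = 37 - 8Q + Q^2.
AVC is minimized where dAVC/dQ = -8 + 2Q = 0, at Q = 4; min AVC = 37 - 8·4 + 4^2 = $21.
Since P = $20 < min AVC = $21, price fails to cover variable cost at any output.
The firm minimizes its loss by shutting down and losing only its fixed cost of $86.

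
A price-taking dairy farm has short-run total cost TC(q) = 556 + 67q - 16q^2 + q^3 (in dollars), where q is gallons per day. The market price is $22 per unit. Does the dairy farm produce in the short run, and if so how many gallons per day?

Variable cost is VC = 67q - 16q^2 + q^3, so AVC = VC/q = 67 - 16q + q^2 and MC = dTC/dq = 67 - 32q + 3q^2.
AVC hits its minimum where MC = AVC, at q = 8, giving min AVC = 67 - 16·8 + 8^2 = $3.
Since P = $22 ≥ min AVC = $3, price covers variable cost and the firm should produce.
Solving P = MC: 45 - 32q + 3q^2 = 0 ⇒ q = 5/3 or 9. On the upward-sloping branch, q* = 9.
Check: AVC at q = 9 is $4 ≤ P, so revenue covers variable cost.
Profit = P·q − TC = 22·9 − 592 = -$394, a loss, but smaller than the $556 fixed cost the firm would lose by shutting down.

Produce at q = 9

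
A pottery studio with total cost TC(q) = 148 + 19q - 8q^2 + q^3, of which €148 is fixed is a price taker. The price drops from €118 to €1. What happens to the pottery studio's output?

MC = 19 - 16q + 3q^2; the shutdown threshold is min AVC = €3 (at q = 4).
With P = €118 above the shutdown price, P = MC gives q = 9.
At P = €1 < min AVC = €3, price no longer covers variable cost at any output, so the firm shuts down: q = 0.

Output falls from 9 to 0 (the firm shuts down)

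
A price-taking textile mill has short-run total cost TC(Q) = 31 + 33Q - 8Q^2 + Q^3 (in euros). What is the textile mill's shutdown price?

The firm shuts down when price falls below the minimum of average variable cost. AVC = VC/Q = 33 - 8Q + Q^2.
dAVC/dQ = -8 + 2Q = 0 gives Q = 4. min AVC = 33 - 8·4 + 4^2 = 17.
For P < €17 the firm produces nothing.

€17 per unit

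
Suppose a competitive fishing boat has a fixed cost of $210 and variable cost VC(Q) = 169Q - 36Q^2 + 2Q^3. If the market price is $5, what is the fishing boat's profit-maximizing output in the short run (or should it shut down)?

Strip out fixed cost: VC = 169Q - 36Q^2 + 2Q^3. Then AVC = 169 - 36Q + 2Q^2 and MC = 169 - 72Q + 6Q^2.
The AVC parabola has its vertex at Q = 36/4 = 9, where AVC = 169 - 36·9 + 2·9^2 = $7.
P = $5 lies below min AVC = $7; no output level covers variable cost.
The firm minimizes its loss by shutting down and losing only its fixed cost of $210.

Shut down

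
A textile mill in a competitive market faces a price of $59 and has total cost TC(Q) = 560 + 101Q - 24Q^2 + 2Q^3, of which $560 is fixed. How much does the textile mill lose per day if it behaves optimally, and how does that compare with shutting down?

AVC = 101 - 24Q + 2Q^2 has its minimum $29 at Q = 6; price $59 clears that bar, so the firm operates.
MC = 101 - 48Q + 6Q^2. Setting P = MC and taking the root on the rising branch gives Q* = 7.
TR = 59·7 = 413. TC = 560 + 217 = 777. Profit = 413 − 777 = -$364.
By producing, the firm covers all variable cost plus $196 of fixed cost; shutting down would lose the full $560.

Profit = -$364 at Q = 7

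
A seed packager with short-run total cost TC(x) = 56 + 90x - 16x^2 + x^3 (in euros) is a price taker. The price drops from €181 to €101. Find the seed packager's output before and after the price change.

Output falls from 13 to 11

MC = 90 - 32x + 3x^2; the shutdown threshold is min AVC = €26 (at x = 8).
With P = €181 above the shutdown price, P = MC gives x = 13.
At P = €101 ≥ min AVC, set P = MC: x = 11. The firm stays open but cuts output.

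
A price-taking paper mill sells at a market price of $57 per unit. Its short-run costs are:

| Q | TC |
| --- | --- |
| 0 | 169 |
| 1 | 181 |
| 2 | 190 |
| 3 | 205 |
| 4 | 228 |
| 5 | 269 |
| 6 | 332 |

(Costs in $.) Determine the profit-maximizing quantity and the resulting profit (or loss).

Tabulate TR − TC: Q=0: -169; Q=1: -124; Q=2: -76; Q=3: -34; Q=4: 0; Q=5: 16; Q=6: 10.
Profit is maximized at Q = 5. AVC there is 100/5 = $20 ≤ P, so producing beats shutting down (which would give -$169).

Q = 5; profit = $16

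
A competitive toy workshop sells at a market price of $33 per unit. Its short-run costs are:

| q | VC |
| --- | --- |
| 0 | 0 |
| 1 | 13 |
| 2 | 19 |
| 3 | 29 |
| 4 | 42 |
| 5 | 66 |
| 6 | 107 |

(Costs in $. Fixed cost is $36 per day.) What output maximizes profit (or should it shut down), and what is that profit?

q = 5; profit = $63

Compute π = P·q − TC at each output: q=0: -36; q=1: -16; q=2: 11; q=3: 34; q=4: 54; q=5: 63; q=6: 55.
Profit is maximized at q = 5. AVC there is 66/5 = $13.20 ≤ P, so producing beats shutting down (which would give -$36).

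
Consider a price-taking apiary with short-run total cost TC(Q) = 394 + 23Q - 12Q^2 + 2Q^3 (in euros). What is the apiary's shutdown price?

€5 per unit

Short-run supply begins at min AVC. From VC = 23Q - 12Q^2 + 2Q^3, AVC = 23 - 12Q + 2Q^2.
dAVC/dQ = -12 + 4Q = 0 gives Q = 3. min AVC = 23 - 12·3 + 2·3^2 = 5.
So the shutdown price is €5.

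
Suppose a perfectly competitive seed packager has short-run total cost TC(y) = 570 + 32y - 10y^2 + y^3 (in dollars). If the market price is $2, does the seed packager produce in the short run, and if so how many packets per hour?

Shut down

From TC, MC = TC'(y) = 32 - 20y + 3y^2 and AVC = VC/y = 32 - 10y + y^2.
The AVC parabola has its vertex at y = 10/2 = 5, where AVC = 32 - 10·5 + 5^2 = $7.
With P < min AVC ($2 < $7), every unit sold adds to the loss.
The firm minimizes its loss by shutting down and losing only its fixed cost of $570.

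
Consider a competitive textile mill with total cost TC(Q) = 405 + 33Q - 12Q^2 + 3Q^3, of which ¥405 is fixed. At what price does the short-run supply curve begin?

¥21 per unit

The shutdown price is the minimum of AVC. VC = 33Q - 12Q^2 + 3Q^3, so AVC = 33 - 12Q + 3Q^2.
dAVC/dQ = -12 + 6Q = 0 gives Q = 2. min AVC = 33 - 12·2 + 3·2^2 = 21.
The firm shuts down for any P below ¥21.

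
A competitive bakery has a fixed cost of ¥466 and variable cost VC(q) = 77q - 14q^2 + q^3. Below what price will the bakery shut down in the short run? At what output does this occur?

¥28 per unit, at q = 7

Short-run supply begins at min AVC. From VC = 77q - 14q^2 + q^3, AVC = 77 - 14q + q^2.
At the minimum of AVC, MC = AVC. MC = 77 - 28q + 3q^2; setting MC = AVC gives 2q^2 - 14q = 0, so q = 7. min AVC = 28.
So the shutdown price is ¥28.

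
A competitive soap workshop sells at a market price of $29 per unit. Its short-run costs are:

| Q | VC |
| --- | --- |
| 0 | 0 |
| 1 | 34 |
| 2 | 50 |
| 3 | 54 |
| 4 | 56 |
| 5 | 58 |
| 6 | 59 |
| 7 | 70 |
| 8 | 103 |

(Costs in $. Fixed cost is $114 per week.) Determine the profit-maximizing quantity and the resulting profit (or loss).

Q = 7; profit = $19

Profit at each row (π = 29Q − TC): Q=0: -114; Q=1: -119; Q=2: -106; Q=3: -81; Q=4: -54; Q=5: -27; Q=6: 1; Q=7: 19; Q=8: 15.
Profit is maximized at Q = 7. AVC there is 70/7 = $10 ≤ P, so producing beats shutting down (which would give -$114).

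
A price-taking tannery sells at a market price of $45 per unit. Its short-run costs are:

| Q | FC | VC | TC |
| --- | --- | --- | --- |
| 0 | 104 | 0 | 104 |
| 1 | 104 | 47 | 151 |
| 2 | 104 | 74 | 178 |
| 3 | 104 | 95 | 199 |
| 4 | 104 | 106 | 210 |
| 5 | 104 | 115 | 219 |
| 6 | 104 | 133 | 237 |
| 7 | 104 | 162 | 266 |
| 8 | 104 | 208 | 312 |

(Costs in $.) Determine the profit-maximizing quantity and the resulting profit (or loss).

Profit at each row (π = 45Q − TC): Q=0: -104; Q=1: -106; Q=2: -88; Q=3: -64; Q=4: -30; Q=5: 6; Q=6: 33; Q=7: 49; Q=8: 48.
Profit is maximized at Q = 7. AVC there is 162/7 = $23.14 ≤ P, so producing beats shutting down (which would give -$104).

Q = 7; profit = $49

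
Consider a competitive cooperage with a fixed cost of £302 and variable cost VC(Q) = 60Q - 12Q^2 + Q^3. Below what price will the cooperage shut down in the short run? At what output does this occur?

£24 per unit, at Q = 6

The firm shuts down when price falls below the minimum of average variable cost. AVC = VC/Q = 60 - 12Q + Q^2.
dAVC/dQ = -12 + 2Q = 0 gives Q = 6. min AVC = 60 - 12·6 + 6^2 = 24.
For P < £24 the firm produces nothing.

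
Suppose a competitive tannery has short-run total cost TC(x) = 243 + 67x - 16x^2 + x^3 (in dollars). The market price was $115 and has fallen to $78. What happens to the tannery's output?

Output falls from 12 to 11

MC = 67 - 32x + 3x^2; the shutdown threshold is min AVC = $3 (at x = 8).
At P = $115 ≥ min AVC, set P = MC on the rising branch: x = 12.
At P = $78 ≥ min AVC, set P = MC: x = 11. The firm stays open but cuts output.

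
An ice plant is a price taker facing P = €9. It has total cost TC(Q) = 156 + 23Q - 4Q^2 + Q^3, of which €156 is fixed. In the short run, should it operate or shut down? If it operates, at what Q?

Shut down

Variable cost is VC = 23Q - 4Q^2 + Q^3, so AVC = VC/Q = 23 - 4Q + Q^2 and MC = dTC/dQ = 23 - 8Q + 3Q^2.
AVC is minimized where dAVC/dQ = -4 + 2Q = 0, at Q = 2; min AVC = 23 - 4·2 + 2^2 = €19.
P = €9 lies below min AVC = €19; no output level covers variable cost.
The firm minimizes its loss by shutting down and losing only its fixed cost of €156.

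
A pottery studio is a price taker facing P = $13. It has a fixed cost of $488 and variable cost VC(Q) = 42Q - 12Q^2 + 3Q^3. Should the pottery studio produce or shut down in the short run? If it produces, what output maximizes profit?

Shut down

Strip out fixed cost: VC = 42Q - 12Q^2 + 3Q^3. Then AVC = 42 - 12Q + 3Q^2 and MC = 42 - 24Q + 9Q^2.
AVC hits its minimum where MC = AVC, at Q = 2, giving min AVC = 42 - 12·2 + 3·2^2 = $30.
With P < min AVC ($13 < $30), every unit sold adds to the loss.
The firm minimizes its loss by shutting down and losing only its fixed cost of $488.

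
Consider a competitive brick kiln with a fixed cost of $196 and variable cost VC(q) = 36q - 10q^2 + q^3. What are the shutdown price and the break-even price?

AVC = 36 - 10q + q^2; minimized at q = 5, giving min AVC = $11. That is the shutdown price.
ATC = 196/q + 36 - 10q + q^2. Setting dATC/dq = −196/q^2 − 10 + 2q = 0 gives q = 7 (since 2·7^3 − 10·7^2 = 196).
min ATC = 196/7 + 36 − 10·7 + 7^2 = $43. That is the break-even price.
Between these two prices the firm operates at a loss; above $43 it earns a profit.

Shutdown price = $11; break-even price = $43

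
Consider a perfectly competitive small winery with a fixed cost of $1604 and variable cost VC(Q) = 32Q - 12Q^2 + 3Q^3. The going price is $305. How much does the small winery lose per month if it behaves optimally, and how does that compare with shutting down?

AVC = 32 - 12Q + 3Q^2 has its minimum $20 at Q = 2; price $305 clears that bar, so the firm operates.
MC = 32 - 24Q + 9Q^2. Setting P = MC and taking the root on the rising branch gives Q* = 7.
TR = 305·7 = 2135. TC = 1604 + 665 = 2269. Profit = 2135 − 2269 = -$134.
By producing, the firm covers all variable cost plus $1470 of fixed cost; shutting down would lose the full $1604.

Profit = -$134 at Q = 7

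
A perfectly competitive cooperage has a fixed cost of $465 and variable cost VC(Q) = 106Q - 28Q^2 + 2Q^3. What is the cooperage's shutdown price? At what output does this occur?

$8 per unit, at Q = 7

The shutdown price is the minimum of AVC. VC = 106Q - 28Q^2 + 2Q^3, so AVC = 106 - 28Q + 2Q^2.
dAVC/dQ = -28 + 4Q = 0 gives Q = 7. min AVC = 106 - 28·7 + 2·7^2 = 8.
So the shutdown price is $8.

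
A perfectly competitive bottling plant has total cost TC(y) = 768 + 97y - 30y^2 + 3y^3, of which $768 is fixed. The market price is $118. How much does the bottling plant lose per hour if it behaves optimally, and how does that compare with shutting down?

AVC = 97 - 30y + 3y^2; min AVC = $22 at y = 5. Since P = $118 ≥ min AVC, the firm produces.
MC = 97 - 60y + 9y^2. Setting P = MC and taking the root on the rising branch gives y* = 7.
TR = 118·7 = 826. TC = 768 + 238 = 1006. Profit = 826 − 1006 = -$180.
Shutting down would mean losing the fixed cost of $768, so operating at a loss of $180 is better by $588.

Profit = -$180 at y = 7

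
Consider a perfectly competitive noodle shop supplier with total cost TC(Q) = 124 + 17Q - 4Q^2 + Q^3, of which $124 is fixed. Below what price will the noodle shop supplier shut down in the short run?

The shutdown price is the minimum of AVC. VC = 17Q - 4Q^2 + Q^3, so AVC = 17 - 4Q + Q^2.
dAVC/dQ = -4 + 2Q = 0 gives Q = 2. min AVC = 17 - 4·2 + 2^2 = 13.
For P < $13 the firm produces nothing.

$13 per unit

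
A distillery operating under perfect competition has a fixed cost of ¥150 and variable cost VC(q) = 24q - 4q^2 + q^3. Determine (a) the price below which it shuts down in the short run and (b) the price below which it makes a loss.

AVC = 24 - 4q + q^2; minimized at q = 2, giving min AVC = ¥20. That is the shutdown price.
ATC = 150/q + 24 - 4q + q^2. Setting dATC/dq = −150/q^2 − 4 + 2q = 0 gives q = 5 (since 2·5^3 − 4·5^2 = 150).
min ATC = 150/5 + 24 − 4·5 + 5^2 = ¥59. That is the break-even price.
Between these two prices the firm operates at a loss; above ¥59 it earns a profit.

Shutdown price = ¥20; break-even price = ¥59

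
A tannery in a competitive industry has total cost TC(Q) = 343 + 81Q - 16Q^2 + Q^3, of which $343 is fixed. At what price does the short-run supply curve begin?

The shutdown price is the minimum of AVC. VC = 81Q - 16Q^2 + Q^3, so AVC = 81 - 16Q + Q^2.
At the minimum of AVC, MC = AVC. MC = 81 - 32Q + 3Q^2; setting MC = AVC gives 2Q^2 - 16Q = 0, so Q = 8. min AVC = 17.
So the shutdown price is $17.

$17 per unit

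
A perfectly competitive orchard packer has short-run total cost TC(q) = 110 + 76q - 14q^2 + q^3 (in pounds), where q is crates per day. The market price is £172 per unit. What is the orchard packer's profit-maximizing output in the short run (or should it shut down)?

Produce at q = 12

From TC, MC = TC'(q) = 76 - 28q + 3q^2 and AVC = VC/q = 76 - 14q + q^2.
AVC is minimized where dAVC/dq = -14 + 2q = 0, at q = 7; min AVC = 76 - 14·7 + 7^2 = £27.
Because £172 ≥ £27, revenue can cover variable cost; the firm operates.
Solving P = MC: -96 - 28q + 3q^2 = 0 ⇒ q = -8/3 or 12. On the upward-sloping branch, q* = 12.
Check: AVC at q = 12 is £52 ≤ P, so revenue covers variable cost.
Profit = P·q − TC = 172·12 − 734 = £1330.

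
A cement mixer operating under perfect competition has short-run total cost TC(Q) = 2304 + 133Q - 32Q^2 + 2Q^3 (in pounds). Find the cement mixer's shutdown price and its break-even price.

Shutdown price = £5; break-even price = £229

Shutdown price = min AVC. AVC = 133 - 32Q + 2Q^2, with vertex at Q = 8 and minimum £5.
ATC = 2304/Q + 133 - 32Q + 2Q^2. Setting dATC/dQ = −2304/Q^2 − 32 + 4Q = 0 gives Q = 12 (since 4·12^3 − 32·12^2 = 2304).
min ATC = 2304/12 + 133 − 32·12 + 2·12^2 = £229. That is the break-even price.
For £5 ≤ P < £229 the firm produces at a loss; below £5 it shuts down.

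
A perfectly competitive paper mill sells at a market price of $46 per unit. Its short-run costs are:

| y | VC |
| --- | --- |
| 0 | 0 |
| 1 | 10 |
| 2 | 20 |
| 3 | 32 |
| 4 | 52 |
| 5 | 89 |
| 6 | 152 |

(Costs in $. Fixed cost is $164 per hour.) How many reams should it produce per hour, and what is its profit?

Profit at each row (π = 46y − TC): y=0: -164; y=1: -128; y=2: -92; y=3: -58; y=4: -32; y=5: -23; y=6: -40.
Profit is maximized at y = 5. AVC there is 89/5 = $17.80 ≤ P, so producing beats shutting down (which would give -$164).

y = 5; profit = -$23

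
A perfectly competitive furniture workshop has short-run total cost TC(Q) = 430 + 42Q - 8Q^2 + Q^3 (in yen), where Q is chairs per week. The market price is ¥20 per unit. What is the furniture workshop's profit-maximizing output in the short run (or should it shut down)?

Shut down

Strip out fixed cost: VC = 42Q - 8Q^2 + Q^3. Then AVC = 42 - 8Q + Q^2 and MC = 42 - 16Q + 3Q^2.
The AVC parabola has its vertex at Q = 8/2 = 4, where AVC = 42 - 8·4 + 4^2 = ¥26.
P = ¥20 lies below min AVC = ¥26; no output level covers variable cost.
The firm minimizes its loss by shutting down and losing only its fixed cost of ¥430.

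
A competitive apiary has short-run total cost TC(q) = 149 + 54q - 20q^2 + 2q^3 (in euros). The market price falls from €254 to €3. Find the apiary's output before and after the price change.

Output falls from 10 to 0 (the firm shuts down)

MC = 54 - 40q + 6q^2; the shutdown threshold is min AVC = €4 (at q = 5).
At P = €254 ≥ min AVC, set P = MC on the rising branch: q = 10.
At P = €3 < min AVC = €4, price no longer covers variable cost at any output, so the firm shuts down: q = 0.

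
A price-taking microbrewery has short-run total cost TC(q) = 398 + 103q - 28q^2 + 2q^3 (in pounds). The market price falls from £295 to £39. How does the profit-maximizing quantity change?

MC = 103 - 56q + 6q^2; the shutdown threshold is min AVC = £5 (at q = 7).
With P = £295 above the shutdown price, P = MC gives q = 12.
At P = £39 ≥ min AVC, set P = MC: q = 8. The firm stays open but cuts output.

Output falls from 12 to 8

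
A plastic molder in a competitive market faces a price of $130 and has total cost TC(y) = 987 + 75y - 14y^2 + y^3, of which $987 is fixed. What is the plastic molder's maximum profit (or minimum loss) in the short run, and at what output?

AVC = 75 - 14y + y^2 has its minimum $26 at y = 7; price $130 clears that bar, so the firm operates.
With MC = 75 - 28y + 3y^2, P = MC on the upward-sloping part at y* = 11.
TR = 130·11 = 1430. TC = 987 + 462 = 1449. Profit = 1430 − 1449 = -$19.
That loss of $19 beats the $987 the firm would lose by shutting down; producing recovers $968 of fixed cost.

Profit = -$19 at y = 11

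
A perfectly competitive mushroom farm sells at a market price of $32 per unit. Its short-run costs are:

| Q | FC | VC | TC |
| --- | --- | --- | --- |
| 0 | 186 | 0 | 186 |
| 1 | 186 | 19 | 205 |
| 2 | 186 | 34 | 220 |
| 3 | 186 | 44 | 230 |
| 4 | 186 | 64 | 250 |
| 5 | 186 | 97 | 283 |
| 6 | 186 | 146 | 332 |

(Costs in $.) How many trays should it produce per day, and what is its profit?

Q = 4; profit = -$122

Tabulate TR − TC: Q=0: -186; Q=1: -173; Q=2: -156; Q=3: -134; Q=4: -122; Q=5: -123; Q=6: -140.
Profit is maximized at Q = 4. AVC there is 64/4 = $16 ≤ P, so producing beats shutting down (which would give -$186).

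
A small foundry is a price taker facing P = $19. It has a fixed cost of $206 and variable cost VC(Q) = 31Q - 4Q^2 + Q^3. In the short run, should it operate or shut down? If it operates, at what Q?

Shut down

Strip out fixed cost: VC = 31Q - 4Q^2 + Q^3. Then AVC = 31 - 4Q + Q^2 and MC = 31 - 8Q + 3Q^2.
AVC hits its minimum where MC = AVC, at Q = 2, giving min AVC = 31 - 4·2 + 2^2 = $27.
P = $19 lies below min AVC = $27; no output level covers variable cost.
Shutting down limits the loss to fixed cost, $206.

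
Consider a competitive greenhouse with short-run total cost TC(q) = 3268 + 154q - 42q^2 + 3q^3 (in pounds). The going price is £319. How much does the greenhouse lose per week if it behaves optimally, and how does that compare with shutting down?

AVC = 154 - 42q + 3q^2; min AVC = £7 at q = 7. Since P = £319 ≥ min AVC, the firm produces.
MC = 154 - 84q + 9q^2. Setting P = MC and taking the root on the rising branch gives q* = 11.
TR = 319·11 = 3509. TC = 3268 + 605 = 3873. Profit = 3509 − 3873 = -£364.
That loss of £364 beats the £3268 the firm would lose by shutting down; producing recovers £2904 of fixed cost.

Profit = -£364 at q = 11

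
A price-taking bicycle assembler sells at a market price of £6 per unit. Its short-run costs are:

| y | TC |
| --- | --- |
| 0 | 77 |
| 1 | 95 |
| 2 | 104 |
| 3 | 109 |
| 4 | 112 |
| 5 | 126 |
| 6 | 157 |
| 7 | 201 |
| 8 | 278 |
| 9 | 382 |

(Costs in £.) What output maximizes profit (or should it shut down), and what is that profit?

Compute π = P·y − TC at each output: y=0: -77; y=1: -89; y=2: -92; y=3: -91; y=4: -88; y=5: -96; y=6: -121; y=7: -159; y=8: -230; y=9: -328.
Profit is highest at y = 0. Equivalently, the lowest AVC in the table is 35/4 ≈ £8.75 at y = 4, and P = £6 falls below it — price never covers variable cost, so the firm shuts down and loses only its fixed cost.

y = 0 (shut down); profit = -£77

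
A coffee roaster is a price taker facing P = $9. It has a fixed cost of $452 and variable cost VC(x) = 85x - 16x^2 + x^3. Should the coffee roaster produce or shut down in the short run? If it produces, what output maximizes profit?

Variable cost is VC = 85x - 16x^2 + x^3, so AVC = VC/x = 85 - 16x + x^2 and MC = dTC/dx = 85 - 32x + 3x^2.
The AVC parabola has its vertex at x = 16/2 = 8, where AVC = 85 - 16·8 + 8^2 = $21.
Since P = $9 < min AVC = $21, price fails to cover variable cost at any output.
The firm minimizes its loss by shutting down and losing only its fixed cost of $452.

Shut down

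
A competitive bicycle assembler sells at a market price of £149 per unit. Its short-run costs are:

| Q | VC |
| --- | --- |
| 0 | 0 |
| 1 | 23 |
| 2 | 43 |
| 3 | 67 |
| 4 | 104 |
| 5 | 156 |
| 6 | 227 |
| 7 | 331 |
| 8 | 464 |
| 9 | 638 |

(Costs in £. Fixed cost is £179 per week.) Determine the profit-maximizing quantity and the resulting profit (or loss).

Q = 8; profit = £549

Compute π = P·Q − TC at each output: Q=0: -179; Q=1: -53; Q=2: 76; Q=3: 201; Q=4: 313; Q=5: 410; Q=6: 488; Q=7: 533; Q=8: 549; Q=9: 524.
Profit is maximized at Q = 8. AVC there is 464/8 = £58 ≤ P, so producing beats shutting down (which would give -£179).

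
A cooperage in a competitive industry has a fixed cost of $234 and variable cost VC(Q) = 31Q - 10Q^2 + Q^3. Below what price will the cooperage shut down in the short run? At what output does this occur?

The shutdown price is the minimum of AVC. VC = 31Q - 10Q^2 + Q^3, so AVC = 31 - 10Q + Q^2.
dAVC/dQ = -10 + 2Q = 0 gives Q = 5. min AVC = 31 - 10·5 + 5^2 = 6.
For P < $6 the firm produces nothing.

$6 per unit, at Q = 5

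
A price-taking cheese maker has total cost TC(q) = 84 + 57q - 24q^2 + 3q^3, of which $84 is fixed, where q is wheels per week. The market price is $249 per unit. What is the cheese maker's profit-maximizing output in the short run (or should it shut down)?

Variable cost is VC = 57q - 24q^2 + 3q^3, so AVC = VC/q = 57 - 24q + 3q^2 and MC = dTC/dq = 57 - 48q + 9q^2.
AVC hits its minimum where MC = AVC, at q = 4, giving min AVC = 57 - 24·4 + 3·4^2 = $9.
P = $249 exceeds min AVC = $9, so the firm stays open.
Solving P = MC: -192 - 48q + 9q^2 = 0 ⇒ q = -8/3 or 8. On the upward-sloping branch, q* = 8.
Check: AVC at q = 8 is $57 ≤ P, so revenue covers variable cost.
Profit = P·q − TC = 249·8 − 540 = $1452.

Produce at q = 8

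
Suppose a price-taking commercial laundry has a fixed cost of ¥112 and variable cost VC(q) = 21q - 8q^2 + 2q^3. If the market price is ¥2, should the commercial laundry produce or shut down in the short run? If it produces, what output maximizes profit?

Shut down

Variable cost is VC = 21q - 8q^2 + 2q^3, so AVC = VC/q = 21 - 8q + 2q^2 and MC = dTC/dq = 21 - 16q + 6q^2.
AVC is minimized where dAVC/dq = -8 + 4q = 0, at q = 2; min AVC = 21 - 8·2 + 2·2^2 = ¥13.
Since P = ¥2 < min AVC = ¥13, price fails to cover variable cost at any output.
The firm minimizes its loss by shutting down and losing only its fixed cost of ¥112.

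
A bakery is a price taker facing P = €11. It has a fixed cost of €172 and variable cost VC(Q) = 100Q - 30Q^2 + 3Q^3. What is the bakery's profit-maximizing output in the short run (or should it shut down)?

Strip out fixed cost: VC = 100Q - 30Q^2 + 3Q^3. Then AVC = 100 - 30Q + 3Q^2 and MC = 100 - 60Q + 9Q^2.
AVC is minimized where dAVC/dQ = -30 + 6Q = 0, at Q = 5; min AVC = 100 - 30·5 + 3·5^2 = €25.
Since P = €11 < min AVC = €25, price fails to cover variable cost at any output.
Best response: produce nothing and absorb the €172 fixed cost.

Shut down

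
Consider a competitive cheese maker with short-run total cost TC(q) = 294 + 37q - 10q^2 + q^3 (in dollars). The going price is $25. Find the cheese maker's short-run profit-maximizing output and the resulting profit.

AVC = 37 - 10q + q^2; min AVC = $12 at q = 5. Since P = $25 ≥ min AVC, the firm produces.
With MC = 37 - 20q + 3q^2, P = MC on the upward-sloping part at q* = 6.
TR = 25·6 = 150. TC = 294 + 78 = 372. Profit = 150 − 372 = -$222.
That loss of $222 beats the $294 the firm would lose by shutting down; producing recovers $72 of fixed cost.

Profit = -$222 at q = 6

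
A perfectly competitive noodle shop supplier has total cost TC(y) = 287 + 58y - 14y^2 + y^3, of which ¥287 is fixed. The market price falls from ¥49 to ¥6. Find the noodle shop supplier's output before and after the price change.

MC = 58 - 28y + 3y^2; the shutdown threshold is min AVC = ¥9 (at y = 7).
At P = ¥49 ≥ min AVC, set P = MC on the rising branch: y = 9.
At P = ¥6 < min AVC = ¥9, price no longer covers variable cost at any output, so the firm shuts down: y = 0.

Output falls from 9 to 0 (the firm shuts down)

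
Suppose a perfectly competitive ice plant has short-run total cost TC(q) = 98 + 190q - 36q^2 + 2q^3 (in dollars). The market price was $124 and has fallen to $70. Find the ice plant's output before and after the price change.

MC = 190 - 72q + 6q^2; the shutdown threshold is min AVC = $28 (at q = 9).
With P = $124 above the shutdown price, P = MC gives q = 11.
At P = $70 ≥ min AVC, set P = MC: q = 10. The firm stays open but cuts output.

Output falls from 11 to 10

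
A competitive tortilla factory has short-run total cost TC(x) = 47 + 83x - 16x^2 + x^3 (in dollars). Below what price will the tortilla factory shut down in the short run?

$19 per unit

The shutdown price is the minimum of AVC. VC = 83x - 16x^2 + x^3, so AVC = 83 - 16x + x^2.
dAVC/dx = -16 + 2x = 0 gives x = 8. min AVC = 83 - 16·8 + 8^2 = 19.
For P < $19 the firm produces nothing.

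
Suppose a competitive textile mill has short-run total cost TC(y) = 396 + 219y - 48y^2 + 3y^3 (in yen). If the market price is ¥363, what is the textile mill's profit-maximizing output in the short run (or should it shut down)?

Strip out fixed cost: VC = 219y - 48y^2 + 3y^3. Then AVC = 219 - 48y + 3y^2 and MC = 219 - 96y + 9y^2.
The AVC parabola has its vertex at y = 48/6 = 8, where AVC = 219 - 48·8 + 3·8^2 = ¥27.
Since P = ¥363 ≥ min AVC = ¥27, price covers variable cost and the firm should produce.
P = MC gives -144 - 96y + 9y^2 = 0, with roots -4/3 and 12. Take the larger (rising MC): y* = 12.
Check: AVC at y = 12 is ¥75 ≤ P, so revenue covers variable cost.
Profit = P·y − TC = 363·12 − 1296 = ¥3060.

Produce at y = 12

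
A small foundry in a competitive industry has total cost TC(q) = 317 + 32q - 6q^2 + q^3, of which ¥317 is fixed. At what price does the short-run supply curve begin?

¥23 per unit

The firm shuts down when price falls below the minimum of average variable cost. AVC = VC/q = 32 - 6q + q^2.
At the minimum of AVC, MC = AVC. MC = 32 - 12q + 3q^2; setting MC = AVC gives 2q^2 - 6q = 0, so q = 3. min AVC = 23.
For P < ¥23 the firm produces nothing.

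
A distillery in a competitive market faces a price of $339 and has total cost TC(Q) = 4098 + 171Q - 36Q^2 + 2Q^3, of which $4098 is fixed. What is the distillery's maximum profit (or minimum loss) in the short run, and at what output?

AVC = 171 - 36Q + 2Q^2; min AVC = $9 at Q = 9. Since P = $339 ≥ min AVC, the firm produces.
MC = 171 - 72Q + 6Q^2. Setting P = MC and taking the root on the rising branch gives Q* = 14.
TR = 339·14 = 4746. TC = 4098 + 826 = 4924. Profit = 4746 − 4924 = -$178.
That loss of $178 beats the $4098 the firm would lose by shutting down; producing recovers $3920 of fixed cost.

Profit = -$178 at Q = 14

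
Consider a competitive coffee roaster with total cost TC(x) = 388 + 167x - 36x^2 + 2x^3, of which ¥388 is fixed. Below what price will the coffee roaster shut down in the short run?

Short-run supply begins at min AVC. From VC = 167x - 36x^2 + 2x^3, AVC = 167 - 36x + 2x^2.
dAVC/dx = -36 + 4x = 0 gives x = 9. min AVC = 167 - 36·9 + 2·9^2 = 5.
So the shutdown price is ¥5.

¥5 per unit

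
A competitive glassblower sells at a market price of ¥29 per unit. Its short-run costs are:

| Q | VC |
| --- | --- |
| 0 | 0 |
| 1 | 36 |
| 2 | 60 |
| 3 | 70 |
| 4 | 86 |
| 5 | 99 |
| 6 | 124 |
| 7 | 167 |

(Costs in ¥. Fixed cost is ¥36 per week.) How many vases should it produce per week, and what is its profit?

Compute π = P·Q − TC at each output: Q=0: -36; Q=1: -43; Q=2: -38; Q=3: -19; Q=4: -6; Q=5: 10; Q=6: 14; Q=7: 0.
Profit is maximized at Q = 6. AVC there is 124/6 = ¥20.67 ≤ P, so producing beats shutting down (which would give -¥36).

Q = 6; profit = ¥14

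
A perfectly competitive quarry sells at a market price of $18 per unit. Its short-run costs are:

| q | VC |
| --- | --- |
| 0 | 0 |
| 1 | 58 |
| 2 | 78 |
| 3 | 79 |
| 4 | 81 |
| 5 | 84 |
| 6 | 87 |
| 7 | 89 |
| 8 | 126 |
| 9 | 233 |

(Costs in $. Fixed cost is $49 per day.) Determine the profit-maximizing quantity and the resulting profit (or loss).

Tabulate TR − TC: q=0: -49; q=1: -89; q=2: -91; q=3: -74; q=4: -58; q=5: -43; q=6: -28; q=7: -12; q=8: -31; q=9: -120.
Profit is maximized at q = 7. AVC there is 89/7 = $12.71 ≤ P, so producing beats shutting down (which would give -$49).

q = 7; profit = -$12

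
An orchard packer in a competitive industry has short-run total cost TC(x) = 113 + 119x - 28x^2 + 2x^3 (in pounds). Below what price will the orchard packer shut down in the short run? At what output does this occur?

Short-run supply begins at min AVC. From VC = 119x - 28x^2 + 2x^3, AVC = 119 - 28x + 2x^2.
dAVC/dx = -28 + 4x = 0 gives x = 7. min AVC = 119 - 28·7 + 2·7^2 = 21.
The firm shuts down for any P below £21.

£21 per unit, at x = 7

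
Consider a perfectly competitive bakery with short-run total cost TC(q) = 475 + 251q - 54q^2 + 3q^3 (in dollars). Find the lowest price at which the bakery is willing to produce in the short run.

$8 per unit

Short-run supply begins at min AVC. From VC = 251q - 54q^2 + 3q^3, AVC = 251 - 54q + 3q^2.
dAVC/dq = -54 + 6q = 0 gives q = 9. min AVC = 251 - 54·9 + 3·9^2 = 8.
So the shutdown price is $8.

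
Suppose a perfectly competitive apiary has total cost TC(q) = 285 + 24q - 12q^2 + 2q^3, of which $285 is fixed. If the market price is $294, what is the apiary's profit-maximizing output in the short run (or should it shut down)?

Variable cost is VC = 24q - 12q^2 + 2q^3, so AVC = VC/q = 24 - 12q + 2q^2 and MC = dTC/dq = 24 - 24q + 6q^2.
AVC is minimized where dAVC/dq = -12 + 4q = 0, at q = 3; min AVC = 24 - 12·3 + 2·3^2 = $6.
Since P = $294 ≥ min AVC = $6, price covers variable cost and the firm should produce.
Set P = MC: 294 = 24 - 24q + 6q^2 → -270 - 24q + 6q^2 = 0. The roots are q = -5 and q = 9; the profit-maximizing output is on the rising part of MC, so q* = 9.
Check: AVC at q = 9 is $78 ≤ P, so revenue covers variable cost.
Profit = P·q − TC = 294·9 − 987 = $1659.

Produce at q = 9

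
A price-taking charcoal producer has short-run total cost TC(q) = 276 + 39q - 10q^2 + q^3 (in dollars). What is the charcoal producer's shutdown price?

The firm shuts down when price falls below the minimum of average variable cost. AVC = VC/q = 39 - 10q + q^2.
At the minimum of AVC, MC = AVC. MC = 39 - 20q + 3q^2; setting MC = AVC gives 2q^2 - 10q = 0, so q = 5. min AVC = 14.
So the shutdown price is $14.

$14 per unit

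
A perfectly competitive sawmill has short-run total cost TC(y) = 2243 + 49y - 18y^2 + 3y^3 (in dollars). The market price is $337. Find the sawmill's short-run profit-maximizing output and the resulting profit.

AVC = 49 - 18y + 3y^2 has its minimum $22 at y = 3; price $337 clears that bar, so the firm operates.
With MC = 49 - 36y + 9y^2, P = MC on the upward-sloping part at y* = 8.
TR = 337·8 = 2696. TC = 2243 + 776 = 3019. Profit = 2696 − 3019 = -$323.
Shutting down would mean losing the fixed cost of $2243, so operating at a loss of $323 is better by $1920.

Profit = -$323 at y = 8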